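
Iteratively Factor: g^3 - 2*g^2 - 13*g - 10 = (g + 2)*(g^2 - 4*g - 5) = (g + 1)*(g + 2)*(g - 5)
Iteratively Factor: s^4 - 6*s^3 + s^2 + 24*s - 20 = (s - 5)*(s^3 - s^2 - 4*s + 4) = (s - 5)*(s + 2)*(s^2 - 3*s + 2) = (s - 5)*(s - 2)*(s + 2)*(s - 1)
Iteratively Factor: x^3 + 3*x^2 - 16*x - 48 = (x - 4)*(x^2 + 7*x + 12) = (x - 4)*(x + 4)*(x + 3)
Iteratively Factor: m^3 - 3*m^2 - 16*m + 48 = (m - 4)*(m^2 + m - 12) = (m - 4)*(m + 4)*(m - 3)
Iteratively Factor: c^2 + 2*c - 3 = (c + 3)*(c - 1)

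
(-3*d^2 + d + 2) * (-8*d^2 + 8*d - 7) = 24*d^4 - 32*d^3 + 13*d^2 + 9*d - 14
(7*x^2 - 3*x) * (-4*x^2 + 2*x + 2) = -28*x^4 + 26*x^3 + 8*x^2 - 6*x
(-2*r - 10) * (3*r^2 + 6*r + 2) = -6*r^3 - 42*r^2 - 64*r - 20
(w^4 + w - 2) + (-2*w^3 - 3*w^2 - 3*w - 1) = w^4 - 2*w^3 - 3*w^2 - 2*w - 3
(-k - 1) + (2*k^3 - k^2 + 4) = 2*k^3 - k^2 - k + 3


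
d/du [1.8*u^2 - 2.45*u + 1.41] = 3.6*u - 2.45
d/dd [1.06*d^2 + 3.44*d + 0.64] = 2.12*d + 3.44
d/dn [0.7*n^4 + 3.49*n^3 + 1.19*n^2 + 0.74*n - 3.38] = 2.8*n^3 + 10.47*n^2 + 2.38*n + 0.74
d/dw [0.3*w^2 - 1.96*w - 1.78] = 0.6*w - 1.96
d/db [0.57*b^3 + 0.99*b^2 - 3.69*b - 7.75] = 1.71*b^2 + 1.98*b - 3.69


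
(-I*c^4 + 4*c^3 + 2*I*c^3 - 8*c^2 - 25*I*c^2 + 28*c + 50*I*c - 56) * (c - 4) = -I*c^5 + 4*c^4 + 6*I*c^4 - 24*c^3 - 33*I*c^3 + 60*c^2 + 150*I*c^2 - 168*c - 200*I*c + 224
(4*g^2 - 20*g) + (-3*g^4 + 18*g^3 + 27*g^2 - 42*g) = -3*g^4 + 18*g^3 + 31*g^2 - 62*g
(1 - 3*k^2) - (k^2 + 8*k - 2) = -4*k^2 - 8*k + 3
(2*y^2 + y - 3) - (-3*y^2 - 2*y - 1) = 5*y^2 + 3*y - 2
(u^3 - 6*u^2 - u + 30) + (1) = u^3 - 6*u^2 - u + 31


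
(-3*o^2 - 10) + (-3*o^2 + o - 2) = -6*o^2 + o - 12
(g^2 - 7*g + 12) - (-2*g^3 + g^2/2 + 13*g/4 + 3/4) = 2*g^3 + g^2/2 - 41*g/4 + 45/4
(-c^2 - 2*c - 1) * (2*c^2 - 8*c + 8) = -2*c^4 + 4*c^3 + 6*c^2 - 8*c - 8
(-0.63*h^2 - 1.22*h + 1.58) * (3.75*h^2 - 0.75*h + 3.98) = -2.3625*h^4 - 4.1025*h^3 + 4.3326*h^2 - 6.0406*h + 6.2884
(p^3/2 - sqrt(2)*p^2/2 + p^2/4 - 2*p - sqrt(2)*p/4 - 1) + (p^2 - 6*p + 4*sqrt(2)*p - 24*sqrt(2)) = p^3/2 - sqrt(2)*p^2/2 + 5*p^2/4 - 8*p + 15*sqrt(2)*p/4 - 24*sqrt(2) - 1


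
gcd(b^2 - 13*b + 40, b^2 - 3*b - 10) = b - 5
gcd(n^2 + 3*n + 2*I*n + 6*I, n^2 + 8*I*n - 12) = n + 2*I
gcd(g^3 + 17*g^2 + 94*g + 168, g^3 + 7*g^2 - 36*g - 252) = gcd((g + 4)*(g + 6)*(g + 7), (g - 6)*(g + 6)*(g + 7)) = g^2 + 13*g + 42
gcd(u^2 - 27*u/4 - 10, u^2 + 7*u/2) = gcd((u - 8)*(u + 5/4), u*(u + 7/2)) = 1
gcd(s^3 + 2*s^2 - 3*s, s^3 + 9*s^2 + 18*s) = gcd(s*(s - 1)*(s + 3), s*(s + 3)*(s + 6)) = s^2 + 3*s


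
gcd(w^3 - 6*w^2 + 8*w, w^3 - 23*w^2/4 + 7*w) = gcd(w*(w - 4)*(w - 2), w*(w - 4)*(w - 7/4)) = w^2 - 4*w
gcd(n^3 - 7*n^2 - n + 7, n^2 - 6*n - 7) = n^2 - 6*n - 7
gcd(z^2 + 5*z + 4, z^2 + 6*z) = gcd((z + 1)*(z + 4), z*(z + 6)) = 1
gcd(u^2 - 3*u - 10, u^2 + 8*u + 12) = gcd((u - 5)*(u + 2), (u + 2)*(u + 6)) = u + 2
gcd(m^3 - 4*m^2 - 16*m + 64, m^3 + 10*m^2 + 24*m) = m + 4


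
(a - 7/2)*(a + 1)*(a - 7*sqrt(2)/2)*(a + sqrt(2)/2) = a^4 - 3*sqrt(2)*a^3 - 5*a^3/2 - 7*a^2 + 15*sqrt(2)*a^2/2 + 35*a/4 + 21*sqrt(2)*a/2 + 49/4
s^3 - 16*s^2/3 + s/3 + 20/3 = (s - 5)*(s - 4/3)*(s + 1)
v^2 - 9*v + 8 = (v - 8)*(v - 1)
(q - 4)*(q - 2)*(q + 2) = q^3 - 4*q^2 - 4*q + 16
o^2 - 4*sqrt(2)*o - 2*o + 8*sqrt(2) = (o - 2)*(o - 4*sqrt(2))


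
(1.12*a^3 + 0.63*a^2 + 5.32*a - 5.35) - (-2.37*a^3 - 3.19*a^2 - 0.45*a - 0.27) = 3.49*a^3 + 3.82*a^2 + 5.77*a - 5.08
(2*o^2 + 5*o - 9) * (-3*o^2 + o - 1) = -6*o^4 - 13*o^3 + 30*o^2 - 14*o + 9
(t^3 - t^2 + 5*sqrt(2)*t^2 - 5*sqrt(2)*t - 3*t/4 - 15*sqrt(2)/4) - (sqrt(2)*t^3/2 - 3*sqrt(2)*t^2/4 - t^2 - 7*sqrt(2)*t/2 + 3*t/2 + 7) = -sqrt(2)*t^3/2 + t^3 + 23*sqrt(2)*t^2/4 - 9*t/4 - 3*sqrt(2)*t/2 - 7 - 15*sqrt(2)/4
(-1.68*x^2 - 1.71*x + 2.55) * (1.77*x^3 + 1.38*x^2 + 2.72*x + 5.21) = -2.9736*x^5 - 5.3451*x^4 - 2.4159*x^3 - 9.885*x^2 - 1.9731*x + 13.2855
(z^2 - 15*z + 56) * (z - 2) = z^3 - 17*z^2 + 86*z - 112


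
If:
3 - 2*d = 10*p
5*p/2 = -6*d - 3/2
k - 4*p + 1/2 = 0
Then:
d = -9/22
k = 113/110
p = 21/55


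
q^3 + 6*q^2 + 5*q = q*(q + 1)*(q + 5)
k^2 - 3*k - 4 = (k - 4)*(k + 1)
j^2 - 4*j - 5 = (j - 5)*(j + 1)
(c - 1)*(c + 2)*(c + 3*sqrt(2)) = c^3 + c^2 + 3*sqrt(2)*c^2 - 2*c + 3*sqrt(2)*c - 6*sqrt(2)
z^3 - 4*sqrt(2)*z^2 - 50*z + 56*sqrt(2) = (z - 7*sqrt(2))*(z - sqrt(2))*(z + 4*sqrt(2))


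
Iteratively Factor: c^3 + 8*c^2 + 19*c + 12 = (c + 3)*(c^2 + 5*c + 4) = (c + 3)*(c + 4)*(c + 1)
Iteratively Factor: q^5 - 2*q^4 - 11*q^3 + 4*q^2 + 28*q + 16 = (q - 4)*(q^4 + 2*q^3 - 3*q^2 - 8*q - 4) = (q - 4)*(q + 1)*(q^3 + q^2 - 4*q - 4) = (q - 4)*(q + 1)*(q + 2)*(q^2 - q - 2) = (q - 4)*(q + 1)^2*(q + 2)*(q - 2)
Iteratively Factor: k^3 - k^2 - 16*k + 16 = (k - 1)*(k^2 - 16) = (k - 4)*(k - 1)*(k + 4)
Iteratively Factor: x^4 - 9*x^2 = (x)*(x^3 - 9*x) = x^2*(x^2 - 9) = x^2*(x + 3)*(x - 3)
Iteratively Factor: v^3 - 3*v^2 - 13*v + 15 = (v + 3)*(v^2 - 6*v + 5) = (v - 5)*(v + 3)*(v - 1)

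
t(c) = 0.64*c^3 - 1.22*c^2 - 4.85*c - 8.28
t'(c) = 1.92*c^2 - 2.44*c - 4.85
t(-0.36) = -6.72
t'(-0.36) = -3.72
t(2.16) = -18.00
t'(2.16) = -1.16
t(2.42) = -18.09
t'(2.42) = 0.49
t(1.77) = -17.14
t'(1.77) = -3.15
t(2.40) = -18.10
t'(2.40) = 0.35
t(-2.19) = -10.23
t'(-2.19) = 9.70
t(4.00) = -6.24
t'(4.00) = 16.11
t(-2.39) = -12.39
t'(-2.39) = 11.95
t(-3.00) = -21.99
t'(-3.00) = 19.75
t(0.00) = -8.28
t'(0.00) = -4.85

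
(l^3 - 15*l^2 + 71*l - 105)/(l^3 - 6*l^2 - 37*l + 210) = (l - 3)/(l + 6)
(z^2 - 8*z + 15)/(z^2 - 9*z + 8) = (z^2 - 8*z + 15)/(z^2 - 9*z + 8)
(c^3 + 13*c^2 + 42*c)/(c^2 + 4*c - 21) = c*(c + 6)/(c - 3)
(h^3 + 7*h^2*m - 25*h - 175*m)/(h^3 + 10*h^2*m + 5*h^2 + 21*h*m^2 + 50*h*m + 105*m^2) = (h - 5)/(h + 3*m)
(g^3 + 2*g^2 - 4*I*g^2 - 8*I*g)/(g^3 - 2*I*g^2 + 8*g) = (g + 2)/(g + 2*I)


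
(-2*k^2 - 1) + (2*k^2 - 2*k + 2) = 1 - 2*k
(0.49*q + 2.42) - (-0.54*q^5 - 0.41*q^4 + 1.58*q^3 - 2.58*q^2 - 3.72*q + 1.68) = 0.54*q^5 + 0.41*q^4 - 1.58*q^3 + 2.58*q^2 + 4.21*q + 0.74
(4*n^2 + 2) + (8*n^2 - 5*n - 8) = 12*n^2 - 5*n - 6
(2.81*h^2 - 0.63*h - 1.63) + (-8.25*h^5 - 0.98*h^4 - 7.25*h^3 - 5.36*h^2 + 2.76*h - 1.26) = -8.25*h^5 - 0.98*h^4 - 7.25*h^3 - 2.55*h^2 + 2.13*h - 2.89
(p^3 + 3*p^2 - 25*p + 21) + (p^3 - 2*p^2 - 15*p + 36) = 2*p^3 + p^2 - 40*p + 57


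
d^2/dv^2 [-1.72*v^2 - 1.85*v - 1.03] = -3.44000000000000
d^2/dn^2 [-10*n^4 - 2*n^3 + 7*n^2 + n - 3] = -120*n^2 - 12*n + 14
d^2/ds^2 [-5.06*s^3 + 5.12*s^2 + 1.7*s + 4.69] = 10.24 - 30.36*s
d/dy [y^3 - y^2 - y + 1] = 3*y^2 - 2*y - 1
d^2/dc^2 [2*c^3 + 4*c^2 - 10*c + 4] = 12*c + 8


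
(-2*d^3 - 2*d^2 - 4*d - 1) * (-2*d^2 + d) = 4*d^5 + 2*d^4 + 6*d^3 - 2*d^2 - d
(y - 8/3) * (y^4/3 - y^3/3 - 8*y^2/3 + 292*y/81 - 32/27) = y^5/3 - 11*y^4/9 - 16*y^3/9 + 868*y^2/81 - 2624*y/243 + 256/81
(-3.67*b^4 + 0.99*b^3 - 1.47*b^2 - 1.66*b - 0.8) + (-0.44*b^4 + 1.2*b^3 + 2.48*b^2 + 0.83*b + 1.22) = -4.11*b^4 + 2.19*b^3 + 1.01*b^2 - 0.83*b + 0.42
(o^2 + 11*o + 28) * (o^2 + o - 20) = o^4 + 12*o^3 + 19*o^2 - 192*o - 560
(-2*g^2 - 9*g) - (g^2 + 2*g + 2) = -3*g^2 - 11*g - 2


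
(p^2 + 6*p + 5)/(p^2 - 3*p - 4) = (p + 5)/(p - 4)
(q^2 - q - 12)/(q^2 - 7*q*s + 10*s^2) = (q^2 - q - 12)/(q^2 - 7*q*s + 10*s^2)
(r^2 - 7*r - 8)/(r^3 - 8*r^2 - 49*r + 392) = (r + 1)/(r^2 - 49)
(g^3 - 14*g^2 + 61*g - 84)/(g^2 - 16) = (g^2 - 10*g + 21)/(g + 4)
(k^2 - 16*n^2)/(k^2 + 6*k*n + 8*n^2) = (k - 4*n)/(k + 2*n)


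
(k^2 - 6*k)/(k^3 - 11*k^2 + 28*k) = (k - 6)/(k^2 - 11*k + 28)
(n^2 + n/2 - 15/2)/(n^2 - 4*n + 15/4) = 2*(n + 3)/(2*n - 3)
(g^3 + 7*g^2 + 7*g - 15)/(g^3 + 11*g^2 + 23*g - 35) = (g + 3)/(g + 7)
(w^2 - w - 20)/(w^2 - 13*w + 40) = (w + 4)/(w - 8)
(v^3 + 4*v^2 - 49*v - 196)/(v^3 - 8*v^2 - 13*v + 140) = (v + 7)/(v - 5)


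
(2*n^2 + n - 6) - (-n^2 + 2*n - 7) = 3*n^2 - n + 1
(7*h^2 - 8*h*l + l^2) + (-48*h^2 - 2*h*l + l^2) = -41*h^2 - 10*h*l + 2*l^2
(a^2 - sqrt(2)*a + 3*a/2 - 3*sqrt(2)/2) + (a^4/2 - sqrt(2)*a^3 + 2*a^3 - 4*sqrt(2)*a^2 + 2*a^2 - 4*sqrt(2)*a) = a^4/2 - sqrt(2)*a^3 + 2*a^3 - 4*sqrt(2)*a^2 + 3*a^2 - 5*sqrt(2)*a + 3*a/2 - 3*sqrt(2)/2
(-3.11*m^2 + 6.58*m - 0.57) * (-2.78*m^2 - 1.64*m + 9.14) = 8.6458*m^4 - 13.192*m^3 - 37.632*m^2 + 61.076*m - 5.2098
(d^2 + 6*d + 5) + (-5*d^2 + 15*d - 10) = -4*d^2 + 21*d - 5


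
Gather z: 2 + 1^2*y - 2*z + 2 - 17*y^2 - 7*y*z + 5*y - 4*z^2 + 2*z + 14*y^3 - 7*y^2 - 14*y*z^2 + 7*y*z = 14*y^3 - 24*y^2 + 6*y + z^2*(-14*y - 4) + 4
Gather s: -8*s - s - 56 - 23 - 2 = -9*s - 81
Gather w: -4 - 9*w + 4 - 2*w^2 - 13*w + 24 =-2*w^2 - 22*w + 24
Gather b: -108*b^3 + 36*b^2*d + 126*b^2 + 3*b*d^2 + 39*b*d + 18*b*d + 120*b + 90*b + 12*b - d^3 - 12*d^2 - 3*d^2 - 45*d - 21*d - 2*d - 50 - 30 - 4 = -108*b^3 + b^2*(36*d + 126) + b*(3*d^2 + 57*d + 222) - d^3 - 15*d^2 - 68*d - 84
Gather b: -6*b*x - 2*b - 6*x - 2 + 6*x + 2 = b*(-6*x - 2)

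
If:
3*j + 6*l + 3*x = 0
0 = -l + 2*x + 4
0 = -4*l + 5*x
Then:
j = 56/3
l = -20/3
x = -16/3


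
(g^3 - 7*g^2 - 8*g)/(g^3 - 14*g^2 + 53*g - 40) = g*(g + 1)/(g^2 - 6*g + 5)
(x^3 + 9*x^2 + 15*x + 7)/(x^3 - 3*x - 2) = (x + 7)/(x - 2)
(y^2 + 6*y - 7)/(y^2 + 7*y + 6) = (y^2 + 6*y - 7)/(y^2 + 7*y + 6)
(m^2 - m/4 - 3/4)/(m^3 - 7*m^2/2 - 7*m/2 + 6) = (4*m + 3)/(2*(2*m^2 - 5*m - 12))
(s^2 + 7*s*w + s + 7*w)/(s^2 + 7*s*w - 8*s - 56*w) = (s + 1)/(s - 8)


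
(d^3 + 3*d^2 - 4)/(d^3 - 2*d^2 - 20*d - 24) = (d - 1)/(d - 6)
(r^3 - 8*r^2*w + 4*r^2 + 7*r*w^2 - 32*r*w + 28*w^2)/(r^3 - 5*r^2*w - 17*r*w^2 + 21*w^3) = (r + 4)/(r + 3*w)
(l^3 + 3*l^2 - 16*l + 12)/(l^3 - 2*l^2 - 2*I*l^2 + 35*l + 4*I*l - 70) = (l^2 + 5*l - 6)/(l^2 - 2*I*l + 35)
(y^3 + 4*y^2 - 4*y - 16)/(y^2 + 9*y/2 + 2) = 2*(y^2 - 4)/(2*y + 1)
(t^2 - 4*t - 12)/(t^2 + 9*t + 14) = (t - 6)/(t + 7)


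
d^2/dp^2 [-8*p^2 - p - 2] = -16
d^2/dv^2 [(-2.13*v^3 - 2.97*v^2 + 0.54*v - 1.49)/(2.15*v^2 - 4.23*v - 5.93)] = (2.8421709430404e-14*v^5 - 2.8421709430404e-14*v^4 - 179.565654*v^3 - 589.093482*v^2 - 326.794212*v - 327.28447)/(9.938375*v^6 - 58.659525*v^5 + 33.17493*v^4 + 247.895343*v^3 - 91.5010860000001*v^2 - 446.242581*v - 208.527857)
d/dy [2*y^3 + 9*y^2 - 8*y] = 6*y^2 + 18*y - 8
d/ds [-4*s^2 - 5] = -8*s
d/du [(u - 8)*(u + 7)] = 2*u - 1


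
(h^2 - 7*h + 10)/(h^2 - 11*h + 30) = (h - 2)/(h - 6)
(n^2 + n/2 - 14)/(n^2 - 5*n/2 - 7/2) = (n + 4)/(n + 1)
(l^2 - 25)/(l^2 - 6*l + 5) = (l + 5)/(l - 1)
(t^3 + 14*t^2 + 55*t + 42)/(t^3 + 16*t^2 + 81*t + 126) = (t + 1)/(t + 3)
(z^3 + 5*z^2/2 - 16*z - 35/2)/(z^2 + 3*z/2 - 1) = (2*z^3 + 5*z^2 - 32*z - 35)/(2*z^2 + 3*z - 2)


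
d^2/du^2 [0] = 0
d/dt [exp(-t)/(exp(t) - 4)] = 2*(2 - exp(t))*exp(-t)/(exp(2*t) - 8*exp(t) + 16)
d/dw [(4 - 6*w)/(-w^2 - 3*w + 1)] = 2*(-3*w^2 + 4*w + 3)/(w^4 + 6*w^3 + 7*w^2 - 6*w + 1)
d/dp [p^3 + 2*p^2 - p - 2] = 3*p^2 + 4*p - 1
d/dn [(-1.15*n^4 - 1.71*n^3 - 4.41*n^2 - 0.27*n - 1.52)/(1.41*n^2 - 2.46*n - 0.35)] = (-3.243*n^5 + 6.0759*n^4 + 10.0232*n^3 + 13.0248*n^2 + 7.3734*n - 3.6447)/(1.9881*n^4 - 6.9372*n^3 + 5.0646*n^2 + 1.722*n + 0.1225)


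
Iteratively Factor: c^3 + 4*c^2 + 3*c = (c + 3)*(c^2 + c) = c*(c + 3)*(c + 1)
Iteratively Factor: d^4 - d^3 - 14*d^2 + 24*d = (d - 2)*(d^3 + d^2 - 12*d) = (d - 2)*(d + 4)*(d^2 - 3*d) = (d - 3)*(d - 2)*(d + 4)*(d)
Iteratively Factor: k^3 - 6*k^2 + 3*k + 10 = (k - 2)*(k^2 - 4*k - 5) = (k - 2)*(k + 1)*(k - 5)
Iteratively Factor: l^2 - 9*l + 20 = (l - 5)*(l - 4)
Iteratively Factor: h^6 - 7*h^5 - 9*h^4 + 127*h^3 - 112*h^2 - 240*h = (h)*(h^5 - 7*h^4 - 9*h^3 + 127*h^2 - 112*h - 240) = h*(h - 4)*(h^4 - 3*h^3 - 21*h^2 + 43*h + 60) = h*(h - 4)*(h - 3)*(h^3 - 21*h - 20) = h*(h - 5)*(h - 4)*(h - 3)*(h^2 + 5*h + 4) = h*(h - 5)*(h - 4)*(h - 3)*(h + 1)*(h + 4)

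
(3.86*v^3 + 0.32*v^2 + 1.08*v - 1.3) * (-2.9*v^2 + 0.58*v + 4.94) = -11.194*v^5 + 1.3108*v^4 + 16.122*v^3 + 5.9772*v^2 + 4.5812*v - 6.422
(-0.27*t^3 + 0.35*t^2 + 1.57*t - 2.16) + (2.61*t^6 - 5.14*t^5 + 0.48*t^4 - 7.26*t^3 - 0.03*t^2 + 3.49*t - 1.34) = 2.61*t^6 - 5.14*t^5 + 0.48*t^4 - 7.53*t^3 + 0.32*t^2 + 5.06*t - 3.5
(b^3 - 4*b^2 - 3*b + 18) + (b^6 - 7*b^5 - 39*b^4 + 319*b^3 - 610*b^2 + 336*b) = b^6 - 7*b^5 - 39*b^4 + 320*b^3 - 614*b^2 + 333*b + 18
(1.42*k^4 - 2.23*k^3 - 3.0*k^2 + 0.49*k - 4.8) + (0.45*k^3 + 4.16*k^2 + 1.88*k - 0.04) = 1.42*k^4 - 1.78*k^3 + 1.16*k^2 + 2.37*k - 4.84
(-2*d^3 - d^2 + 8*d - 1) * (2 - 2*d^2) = 4*d^5 + 2*d^4 - 20*d^3 + 16*d - 2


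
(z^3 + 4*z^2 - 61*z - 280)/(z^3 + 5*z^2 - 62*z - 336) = (z + 5)/(z + 6)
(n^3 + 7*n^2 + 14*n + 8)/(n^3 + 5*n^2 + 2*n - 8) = (n + 1)/(n - 1)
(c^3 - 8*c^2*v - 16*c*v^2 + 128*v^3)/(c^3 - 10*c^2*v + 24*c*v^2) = (-c^2 + 4*c*v + 32*v^2)/(c*(-c + 6*v))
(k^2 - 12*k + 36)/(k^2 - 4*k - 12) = (k - 6)/(k + 2)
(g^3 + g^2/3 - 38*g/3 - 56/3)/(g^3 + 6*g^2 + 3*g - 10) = (3*g^2 - 5*g - 28)/(3*(g^2 + 4*g - 5))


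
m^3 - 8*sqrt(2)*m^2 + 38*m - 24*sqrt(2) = (m - 4*sqrt(2))*(m - 3*sqrt(2))*(m - sqrt(2))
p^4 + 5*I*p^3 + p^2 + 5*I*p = p*(p - I)*(p + I)*(p + 5*I)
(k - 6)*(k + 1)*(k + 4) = k^3 - k^2 - 26*k - 24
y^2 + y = y*(y + 1)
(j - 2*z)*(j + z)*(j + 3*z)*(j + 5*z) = j^4 + 7*j^3*z + 5*j^2*z^2 - 31*j*z^3 - 30*z^4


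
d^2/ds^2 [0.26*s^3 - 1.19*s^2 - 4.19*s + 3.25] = 1.56*s - 2.38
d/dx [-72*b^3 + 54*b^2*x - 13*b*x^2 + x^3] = 54*b^2 - 26*b*x + 3*x^2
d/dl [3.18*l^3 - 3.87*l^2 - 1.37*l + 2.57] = 9.54*l^2 - 7.74*l - 1.37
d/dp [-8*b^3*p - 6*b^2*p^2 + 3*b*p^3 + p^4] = -8*b^3 - 12*b^2*p + 9*b*p^2 + 4*p^3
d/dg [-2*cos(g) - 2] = 2*sin(g)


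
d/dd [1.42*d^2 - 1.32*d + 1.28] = 2.84*d - 1.32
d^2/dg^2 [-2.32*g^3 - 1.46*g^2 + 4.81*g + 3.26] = -13.92*g - 2.92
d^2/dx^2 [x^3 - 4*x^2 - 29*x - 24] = 6*x - 8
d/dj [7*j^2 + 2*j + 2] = 14*j + 2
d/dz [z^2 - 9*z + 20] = 2*z - 9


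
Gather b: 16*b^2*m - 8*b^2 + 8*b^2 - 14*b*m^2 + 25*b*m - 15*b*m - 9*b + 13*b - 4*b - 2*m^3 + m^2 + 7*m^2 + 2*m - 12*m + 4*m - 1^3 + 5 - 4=16*b^2*m + b*(-14*m^2 + 10*m) - 2*m^3 + 8*m^2 - 6*m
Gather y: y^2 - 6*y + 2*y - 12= y^2 - 4*y - 12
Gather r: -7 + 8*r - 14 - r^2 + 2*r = -r^2 + 10*r - 21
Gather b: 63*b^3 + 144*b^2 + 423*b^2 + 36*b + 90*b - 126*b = 63*b^3 + 567*b^2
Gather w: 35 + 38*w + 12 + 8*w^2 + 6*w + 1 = 8*w^2 + 44*w + 48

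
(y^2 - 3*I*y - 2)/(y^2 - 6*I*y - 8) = (y - I)/(y - 4*I)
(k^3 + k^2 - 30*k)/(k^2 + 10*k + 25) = k*(k^2 + k - 30)/(k^2 + 10*k + 25)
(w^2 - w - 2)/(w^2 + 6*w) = (w^2 - w - 2)/(w*(w + 6))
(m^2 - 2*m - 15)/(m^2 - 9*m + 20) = (m + 3)/(m - 4)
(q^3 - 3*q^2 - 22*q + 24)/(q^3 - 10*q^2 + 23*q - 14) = (q^2 - 2*q - 24)/(q^2 - 9*q + 14)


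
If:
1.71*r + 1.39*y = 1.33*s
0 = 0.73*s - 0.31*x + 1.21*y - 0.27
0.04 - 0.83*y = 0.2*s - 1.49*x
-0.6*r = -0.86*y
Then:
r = 0.12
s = 0.25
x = 0.05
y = 0.09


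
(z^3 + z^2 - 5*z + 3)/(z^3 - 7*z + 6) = (z - 1)/(z - 2)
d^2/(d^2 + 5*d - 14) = d^2/(d^2 + 5*d - 14)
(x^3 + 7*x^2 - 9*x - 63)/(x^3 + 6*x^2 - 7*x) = (x^2 - 9)/(x*(x - 1))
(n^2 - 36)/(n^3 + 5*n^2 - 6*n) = (n - 6)/(n*(n - 1))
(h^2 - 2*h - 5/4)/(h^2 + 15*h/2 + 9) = (4*h^2 - 8*h - 5)/(2*(2*h^2 + 15*h + 18))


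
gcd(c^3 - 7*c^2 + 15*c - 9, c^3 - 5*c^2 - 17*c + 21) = c - 1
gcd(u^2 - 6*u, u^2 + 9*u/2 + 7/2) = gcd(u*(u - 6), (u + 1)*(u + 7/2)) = 1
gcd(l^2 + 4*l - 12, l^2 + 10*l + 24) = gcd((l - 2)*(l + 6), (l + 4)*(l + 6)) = l + 6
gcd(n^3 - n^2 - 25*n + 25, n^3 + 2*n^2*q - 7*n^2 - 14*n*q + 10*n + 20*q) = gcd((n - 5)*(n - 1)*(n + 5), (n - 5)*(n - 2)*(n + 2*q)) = n - 5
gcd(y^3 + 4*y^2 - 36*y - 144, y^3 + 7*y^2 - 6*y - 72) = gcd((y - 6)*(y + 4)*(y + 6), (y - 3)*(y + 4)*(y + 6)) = y^2 + 10*y + 24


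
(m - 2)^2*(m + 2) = m^3 - 2*m^2 - 4*m + 8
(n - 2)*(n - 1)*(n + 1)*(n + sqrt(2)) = n^4 - 2*n^3 + sqrt(2)*n^3 - 2*sqrt(2)*n^2 - n^2 - sqrt(2)*n + 2*n + 2*sqrt(2)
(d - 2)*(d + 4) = d^2 + 2*d - 8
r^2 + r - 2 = (r - 1)*(r + 2)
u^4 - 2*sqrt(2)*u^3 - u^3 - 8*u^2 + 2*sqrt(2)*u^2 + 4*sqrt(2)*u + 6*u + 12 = (u - 2)*(u + 1)*(u - 3*sqrt(2))*(u + sqrt(2))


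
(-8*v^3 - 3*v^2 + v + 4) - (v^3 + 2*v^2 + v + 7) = -9*v^3 - 5*v^2 - 3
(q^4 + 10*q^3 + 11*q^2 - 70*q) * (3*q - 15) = 3*q^5 + 15*q^4 - 117*q^3 - 375*q^2 + 1050*q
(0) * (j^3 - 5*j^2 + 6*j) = 0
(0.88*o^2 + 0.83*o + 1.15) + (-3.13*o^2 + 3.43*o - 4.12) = -2.25*o^2 + 4.26*o - 2.97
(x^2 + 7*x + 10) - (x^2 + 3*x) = 4*x + 10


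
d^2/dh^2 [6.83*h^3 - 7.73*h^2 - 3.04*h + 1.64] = 40.98*h - 15.46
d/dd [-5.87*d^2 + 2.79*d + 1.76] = 2.79 - 11.74*d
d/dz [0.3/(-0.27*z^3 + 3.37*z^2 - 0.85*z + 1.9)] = (0.243*z^2 - 2.022*z + 0.255)/(0.27*z^3 - 3.37*z^2 + 0.85*z - 1.9)^2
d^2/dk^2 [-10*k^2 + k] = -20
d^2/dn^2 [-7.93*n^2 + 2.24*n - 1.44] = -15.8600000000000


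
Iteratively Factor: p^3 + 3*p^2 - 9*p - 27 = (p + 3)*(p^2 - 9) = (p - 3)*(p + 3)*(p + 3)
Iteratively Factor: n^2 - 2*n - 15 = (n + 3)*(n - 5)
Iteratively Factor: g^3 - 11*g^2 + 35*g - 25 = (g - 1)*(g^2 - 10*g + 25) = (g - 5)*(g - 1)*(g - 5)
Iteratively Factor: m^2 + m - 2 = (m + 2)*(m - 1)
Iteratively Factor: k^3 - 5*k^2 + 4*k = (k - 1)*(k^2 - 4*k) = (k - 4)*(k - 1)*(k)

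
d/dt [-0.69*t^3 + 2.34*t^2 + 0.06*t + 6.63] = -2.07*t^2 + 4.68*t + 0.06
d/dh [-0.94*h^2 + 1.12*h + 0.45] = 1.12 - 1.88*h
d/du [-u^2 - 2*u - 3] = -2*u - 2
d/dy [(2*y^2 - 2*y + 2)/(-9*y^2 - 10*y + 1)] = 2*(-19*y^2 + 20*y + 9)/(81*y^4 + 180*y^3 + 82*y^2 - 20*y + 1)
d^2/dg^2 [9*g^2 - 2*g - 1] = 18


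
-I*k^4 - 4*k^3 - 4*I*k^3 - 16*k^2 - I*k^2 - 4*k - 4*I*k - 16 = (k + 4)*(k - 4*I)*(k - I)*(-I*k + 1)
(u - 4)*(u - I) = u^2 - 4*u - I*u + 4*I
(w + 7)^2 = w^2 + 14*w + 49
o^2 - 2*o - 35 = (o - 7)*(o + 5)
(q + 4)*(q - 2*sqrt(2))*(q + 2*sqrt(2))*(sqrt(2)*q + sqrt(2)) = sqrt(2)*q^4 + 5*sqrt(2)*q^3 - 4*sqrt(2)*q^2 - 40*sqrt(2)*q - 32*sqrt(2)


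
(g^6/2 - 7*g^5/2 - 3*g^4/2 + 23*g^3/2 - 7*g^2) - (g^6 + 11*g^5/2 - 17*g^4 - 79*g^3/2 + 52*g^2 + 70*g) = -g^6/2 - 9*g^5 + 31*g^4/2 + 51*g^3 - 59*g^2 - 70*g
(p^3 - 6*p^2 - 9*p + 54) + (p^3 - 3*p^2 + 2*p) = 2*p^3 - 9*p^2 - 7*p + 54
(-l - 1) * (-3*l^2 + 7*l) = 3*l^3 - 4*l^2 - 7*l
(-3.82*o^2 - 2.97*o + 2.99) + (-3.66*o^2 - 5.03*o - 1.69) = -7.48*o^2 - 8.0*o + 1.3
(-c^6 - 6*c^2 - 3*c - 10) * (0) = 0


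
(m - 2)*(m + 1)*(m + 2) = m^3 + m^2 - 4*m - 4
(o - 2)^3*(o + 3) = o^4 - 3*o^3 - 6*o^2 + 28*o - 24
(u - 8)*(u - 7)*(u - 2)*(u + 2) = u^4 - 15*u^3 + 52*u^2 + 60*u - 224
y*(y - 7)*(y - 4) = y^3 - 11*y^2 + 28*y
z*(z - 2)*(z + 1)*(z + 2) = z^4 + z^3 - 4*z^2 - 4*z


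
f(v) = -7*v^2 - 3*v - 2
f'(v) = -14*v - 3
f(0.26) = -3.25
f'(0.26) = -6.64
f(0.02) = -2.06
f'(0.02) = -3.28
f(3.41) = -93.63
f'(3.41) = -50.74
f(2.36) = -48.07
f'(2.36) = -36.04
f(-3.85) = -94.21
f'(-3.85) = 50.90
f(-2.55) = -39.87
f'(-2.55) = 32.70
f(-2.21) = -29.56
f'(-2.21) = 27.94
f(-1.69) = -16.92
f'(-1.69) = 20.66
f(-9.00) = -542.00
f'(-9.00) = 123.00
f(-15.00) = -1532.00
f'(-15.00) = 207.00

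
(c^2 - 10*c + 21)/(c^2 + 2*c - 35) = (c^2 - 10*c + 21)/(c^2 + 2*c - 35)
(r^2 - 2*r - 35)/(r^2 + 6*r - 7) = (r^2 - 2*r - 35)/(r^2 + 6*r - 7)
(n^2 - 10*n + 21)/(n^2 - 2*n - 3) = (n - 7)/(n + 1)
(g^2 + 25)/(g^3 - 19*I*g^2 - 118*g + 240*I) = (g + 5*I)/(g^2 - 14*I*g - 48)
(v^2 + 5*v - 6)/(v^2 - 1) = (v + 6)/(v + 1)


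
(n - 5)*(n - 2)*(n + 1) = n^3 - 6*n^2 + 3*n + 10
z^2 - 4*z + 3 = (z - 3)*(z - 1)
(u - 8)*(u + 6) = u^2 - 2*u - 48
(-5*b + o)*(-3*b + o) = 15*b^2 - 8*b*o + o^2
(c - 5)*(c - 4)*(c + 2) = c^3 - 7*c^2 + 2*c + 40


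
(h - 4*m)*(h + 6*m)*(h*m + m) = h^3*m + 2*h^2*m^2 + h^2*m - 24*h*m^3 + 2*h*m^2 - 24*m^3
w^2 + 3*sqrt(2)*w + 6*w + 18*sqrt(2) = (w + 6)*(w + 3*sqrt(2))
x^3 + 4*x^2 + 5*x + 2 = (x + 1)^2*(x + 2)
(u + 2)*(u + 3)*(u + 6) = u^3 + 11*u^2 + 36*u + 36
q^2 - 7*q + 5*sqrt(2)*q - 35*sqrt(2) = (q - 7)*(q + 5*sqrt(2))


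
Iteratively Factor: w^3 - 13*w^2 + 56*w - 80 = (w - 4)*(w^2 - 9*w + 20) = (w - 4)^2*(w - 5)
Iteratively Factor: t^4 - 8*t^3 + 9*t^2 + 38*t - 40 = (t - 1)*(t^3 - 7*t^2 + 2*t + 40) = (t - 5)*(t - 1)*(t^2 - 2*t - 8) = (t - 5)*(t - 4)*(t - 1)*(t + 2)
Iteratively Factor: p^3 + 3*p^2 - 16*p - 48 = (p + 3)*(p^2 - 16) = (p - 4)*(p + 3)*(p + 4)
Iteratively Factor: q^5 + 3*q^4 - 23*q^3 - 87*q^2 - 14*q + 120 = (q - 1)*(q^4 + 4*q^3 - 19*q^2 - 106*q - 120) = (q - 5)*(q - 1)*(q^3 + 9*q^2 + 26*q + 24) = (q - 5)*(q - 1)*(q + 2)*(q^2 + 7*q + 12) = (q - 5)*(q - 1)*(q + 2)*(q + 3)*(q + 4)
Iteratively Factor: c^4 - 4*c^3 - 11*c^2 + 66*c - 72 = (c - 2)*(c^3 - 2*c^2 - 15*c + 36) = (c - 3)*(c - 2)*(c^2 + c - 12) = (c - 3)^2*(c - 2)*(c + 4)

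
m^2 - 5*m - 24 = (m - 8)*(m + 3)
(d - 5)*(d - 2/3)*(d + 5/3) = d^3 - 4*d^2 - 55*d/9 + 50/9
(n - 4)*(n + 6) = n^2 + 2*n - 24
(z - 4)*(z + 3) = z^2 - z - 12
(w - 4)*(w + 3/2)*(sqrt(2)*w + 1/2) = sqrt(2)*w^3 - 5*sqrt(2)*w^2/2 + w^2/2 - 6*sqrt(2)*w - 5*w/4 - 3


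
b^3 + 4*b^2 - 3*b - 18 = (b - 2)*(b + 3)^2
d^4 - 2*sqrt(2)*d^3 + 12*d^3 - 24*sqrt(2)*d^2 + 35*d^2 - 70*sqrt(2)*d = d*(d + 5)*(d + 7)*(d - 2*sqrt(2))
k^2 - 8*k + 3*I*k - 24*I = (k - 8)*(k + 3*I)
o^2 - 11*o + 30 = (o - 6)*(o - 5)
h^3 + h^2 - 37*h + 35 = (h - 5)*(h - 1)*(h + 7)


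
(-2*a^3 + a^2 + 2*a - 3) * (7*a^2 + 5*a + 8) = -14*a^5 - 3*a^4 + 3*a^3 - 3*a^2 + a - 24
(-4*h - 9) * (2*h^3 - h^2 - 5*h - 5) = -8*h^4 - 14*h^3 + 29*h^2 + 65*h + 45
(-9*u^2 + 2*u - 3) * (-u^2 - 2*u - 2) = 9*u^4 + 16*u^3 + 17*u^2 + 2*u + 6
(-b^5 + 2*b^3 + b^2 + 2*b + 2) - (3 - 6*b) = -b^5 + 2*b^3 + b^2 + 8*b - 1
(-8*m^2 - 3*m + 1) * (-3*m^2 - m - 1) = 24*m^4 + 17*m^3 + 8*m^2 + 2*m - 1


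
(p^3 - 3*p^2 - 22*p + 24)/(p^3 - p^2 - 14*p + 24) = (p^2 - 7*p + 6)/(p^2 - 5*p + 6)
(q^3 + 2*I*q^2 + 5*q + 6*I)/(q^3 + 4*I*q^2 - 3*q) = (q - 2*I)/q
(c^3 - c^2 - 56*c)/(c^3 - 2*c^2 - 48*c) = (c + 7)/(c + 6)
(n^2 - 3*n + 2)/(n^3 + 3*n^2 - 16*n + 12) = 1/(n + 6)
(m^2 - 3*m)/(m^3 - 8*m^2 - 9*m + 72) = m/(m^2 - 5*m - 24)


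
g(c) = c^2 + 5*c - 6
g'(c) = 2*c + 5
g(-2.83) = -12.14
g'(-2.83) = -0.66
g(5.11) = 45.66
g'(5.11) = 15.22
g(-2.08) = -12.07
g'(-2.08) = 0.84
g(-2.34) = -12.22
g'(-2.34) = 0.32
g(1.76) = 5.90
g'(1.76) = 8.52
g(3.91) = 28.84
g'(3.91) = 12.82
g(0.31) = -4.35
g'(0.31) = 5.62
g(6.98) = 77.62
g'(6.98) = 18.96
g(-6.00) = 0.00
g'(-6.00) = -7.00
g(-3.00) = -12.00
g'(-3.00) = -1.00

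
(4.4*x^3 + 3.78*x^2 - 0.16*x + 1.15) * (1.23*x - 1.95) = 5.412*x^4 - 3.9306*x^3 - 7.5678*x^2 + 1.7265*x - 2.2425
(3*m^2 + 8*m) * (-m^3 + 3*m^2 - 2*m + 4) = -3*m^5 + m^4 + 18*m^3 - 4*m^2 + 32*m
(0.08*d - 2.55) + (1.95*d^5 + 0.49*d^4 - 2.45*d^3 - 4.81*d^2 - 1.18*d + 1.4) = 1.95*d^5 + 0.49*d^4 - 2.45*d^3 - 4.81*d^2 - 1.1*d - 1.15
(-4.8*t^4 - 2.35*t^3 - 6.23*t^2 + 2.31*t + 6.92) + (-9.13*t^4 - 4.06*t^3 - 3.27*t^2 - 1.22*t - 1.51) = -13.93*t^4 - 6.41*t^3 - 9.5*t^2 + 1.09*t + 5.41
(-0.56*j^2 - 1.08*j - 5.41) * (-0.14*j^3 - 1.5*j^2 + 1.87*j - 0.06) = 0.0784*j^5 + 0.9912*j^4 + 1.3302*j^3 + 6.129*j^2 - 10.0519*j + 0.3246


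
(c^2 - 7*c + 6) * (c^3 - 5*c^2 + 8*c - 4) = c^5 - 12*c^4 + 49*c^3 - 90*c^2 + 76*c - 24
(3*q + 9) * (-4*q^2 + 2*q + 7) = -12*q^3 - 30*q^2 + 39*q + 63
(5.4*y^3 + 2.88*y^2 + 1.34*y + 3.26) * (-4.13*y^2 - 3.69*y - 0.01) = -22.302*y^5 - 31.8204*y^4 - 16.2154*y^3 - 18.4372*y^2 - 12.0428*y - 0.0326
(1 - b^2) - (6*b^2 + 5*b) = -7*b^2 - 5*b + 1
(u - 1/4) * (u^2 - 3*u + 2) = u^3 - 13*u^2/4 + 11*u/4 - 1/2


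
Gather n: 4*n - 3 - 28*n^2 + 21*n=-28*n^2 + 25*n - 3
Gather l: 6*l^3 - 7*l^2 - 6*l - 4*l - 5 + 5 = 6*l^3 - 7*l^2 - 10*l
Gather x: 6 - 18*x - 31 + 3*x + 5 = -15*x - 20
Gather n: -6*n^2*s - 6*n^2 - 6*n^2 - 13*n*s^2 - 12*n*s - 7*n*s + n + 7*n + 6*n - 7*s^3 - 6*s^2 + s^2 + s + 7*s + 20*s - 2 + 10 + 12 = n^2*(-6*s - 12) + n*(-13*s^2 - 19*s + 14) - 7*s^3 - 5*s^2 + 28*s + 20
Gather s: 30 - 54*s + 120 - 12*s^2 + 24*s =-12*s^2 - 30*s + 150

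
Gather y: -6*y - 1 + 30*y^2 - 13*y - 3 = 30*y^2 - 19*y - 4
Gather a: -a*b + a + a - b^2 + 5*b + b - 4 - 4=a*(2 - b) - b^2 + 6*b - 8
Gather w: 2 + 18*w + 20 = 18*w + 22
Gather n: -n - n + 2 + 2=4 - 2*n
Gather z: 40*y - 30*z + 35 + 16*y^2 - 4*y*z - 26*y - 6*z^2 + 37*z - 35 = 16*y^2 + 14*y - 6*z^2 + z*(7 - 4*y)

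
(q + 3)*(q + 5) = q^2 + 8*q + 15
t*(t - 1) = t^2 - t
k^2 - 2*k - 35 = (k - 7)*(k + 5)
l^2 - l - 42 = (l - 7)*(l + 6)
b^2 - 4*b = b*(b - 4)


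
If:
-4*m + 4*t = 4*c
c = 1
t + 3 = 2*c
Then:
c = 1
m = -2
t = -1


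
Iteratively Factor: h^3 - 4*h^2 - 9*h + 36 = (h + 3)*(h^2 - 7*h + 12) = (h - 4)*(h + 3)*(h - 3)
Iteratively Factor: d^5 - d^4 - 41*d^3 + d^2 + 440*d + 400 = (d - 5)*(d^4 + 4*d^3 - 21*d^2 - 104*d - 80) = (d - 5)*(d + 1)*(d^3 + 3*d^2 - 24*d - 80) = (d - 5)*(d + 1)*(d + 4)*(d^2 - d - 20) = (d - 5)^2*(d + 1)*(d + 4)*(d + 4)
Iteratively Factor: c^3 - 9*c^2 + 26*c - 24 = (c - 4)*(c^2 - 5*c + 6) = (c - 4)*(c - 3)*(c - 2)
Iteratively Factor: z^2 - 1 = (z + 1)*(z - 1)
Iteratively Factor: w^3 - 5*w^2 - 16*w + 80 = (w + 4)*(w^2 - 9*w + 20) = (w - 5)*(w + 4)*(w - 4)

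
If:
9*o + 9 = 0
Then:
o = -1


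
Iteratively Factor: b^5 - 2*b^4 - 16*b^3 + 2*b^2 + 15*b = (b - 5)*(b^4 + 3*b^3 - b^2 - 3*b) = (b - 5)*(b - 1)*(b^3 + 4*b^2 + 3*b) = b*(b - 5)*(b - 1)*(b^2 + 4*b + 3) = b*(b - 5)*(b - 1)*(b + 3)*(b + 1)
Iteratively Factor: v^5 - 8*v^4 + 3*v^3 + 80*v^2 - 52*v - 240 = (v + 2)*(v^4 - 10*v^3 + 23*v^2 + 34*v - 120) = (v - 3)*(v + 2)*(v^3 - 7*v^2 + 2*v + 40) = (v - 3)*(v + 2)^2*(v^2 - 9*v + 20) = (v - 5)*(v - 3)*(v + 2)^2*(v - 4)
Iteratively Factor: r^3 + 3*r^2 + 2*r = (r + 2)*(r^2 + r) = r*(r + 2)*(r + 1)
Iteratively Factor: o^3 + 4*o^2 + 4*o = (o + 2)*(o^2 + 2*o) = (o + 2)^2*(o)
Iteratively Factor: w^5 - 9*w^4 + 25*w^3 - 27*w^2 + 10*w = (w)*(w^4 - 9*w^3 + 25*w^2 - 27*w + 10) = w*(w - 1)*(w^3 - 8*w^2 + 17*w - 10) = w*(w - 5)*(w - 1)*(w^2 - 3*w + 2) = w*(w - 5)*(w - 2)*(w - 1)*(w - 1)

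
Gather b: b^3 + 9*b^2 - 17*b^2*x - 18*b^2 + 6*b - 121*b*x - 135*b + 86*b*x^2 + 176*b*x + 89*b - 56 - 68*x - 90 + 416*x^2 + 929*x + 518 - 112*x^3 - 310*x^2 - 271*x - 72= b^3 + b^2*(-17*x - 9) + b*(86*x^2 + 55*x - 40) - 112*x^3 + 106*x^2 + 590*x + 300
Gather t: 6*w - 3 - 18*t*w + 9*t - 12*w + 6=t*(9 - 18*w) - 6*w + 3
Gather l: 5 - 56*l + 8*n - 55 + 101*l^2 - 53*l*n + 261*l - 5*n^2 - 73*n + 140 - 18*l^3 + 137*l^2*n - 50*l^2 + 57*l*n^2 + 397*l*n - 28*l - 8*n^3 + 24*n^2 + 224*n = -18*l^3 + l^2*(137*n + 51) + l*(57*n^2 + 344*n + 177) - 8*n^3 + 19*n^2 + 159*n + 90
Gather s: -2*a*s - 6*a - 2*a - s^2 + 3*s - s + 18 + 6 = -8*a - s^2 + s*(2 - 2*a) + 24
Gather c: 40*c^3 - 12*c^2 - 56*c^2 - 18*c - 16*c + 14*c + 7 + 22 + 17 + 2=40*c^3 - 68*c^2 - 20*c + 48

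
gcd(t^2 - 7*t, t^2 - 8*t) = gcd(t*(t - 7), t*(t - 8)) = t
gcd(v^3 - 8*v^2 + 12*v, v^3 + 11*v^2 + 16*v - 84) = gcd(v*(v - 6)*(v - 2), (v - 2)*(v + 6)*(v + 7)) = v - 2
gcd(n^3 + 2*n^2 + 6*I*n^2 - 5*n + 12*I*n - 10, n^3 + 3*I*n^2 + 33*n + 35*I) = n + I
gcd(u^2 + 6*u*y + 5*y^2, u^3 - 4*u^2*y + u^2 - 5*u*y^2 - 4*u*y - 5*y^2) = u + y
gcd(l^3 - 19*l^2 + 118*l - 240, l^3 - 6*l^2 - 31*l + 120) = l - 8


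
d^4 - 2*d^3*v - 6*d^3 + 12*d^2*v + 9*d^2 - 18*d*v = d*(d - 3)^2*(d - 2*v)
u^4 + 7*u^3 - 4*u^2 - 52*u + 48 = (u - 2)*(u - 1)*(u + 4)*(u + 6)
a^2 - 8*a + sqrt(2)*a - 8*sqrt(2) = (a - 8)*(a + sqrt(2))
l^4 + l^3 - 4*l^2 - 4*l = l*(l - 2)*(l + 1)*(l + 2)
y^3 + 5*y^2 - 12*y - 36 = (y - 3)*(y + 2)*(y + 6)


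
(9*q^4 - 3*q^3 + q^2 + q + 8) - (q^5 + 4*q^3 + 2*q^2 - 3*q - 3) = -q^5 + 9*q^4 - 7*q^3 - q^2 + 4*q + 11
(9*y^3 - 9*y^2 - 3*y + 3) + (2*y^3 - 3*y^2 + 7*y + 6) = 11*y^3 - 12*y^2 + 4*y + 9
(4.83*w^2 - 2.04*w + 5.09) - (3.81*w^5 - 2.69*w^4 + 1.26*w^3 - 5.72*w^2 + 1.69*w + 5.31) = -3.81*w^5 + 2.69*w^4 - 1.26*w^3 + 10.55*w^2 - 3.73*w - 0.22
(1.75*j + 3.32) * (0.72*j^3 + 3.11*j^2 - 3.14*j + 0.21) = 1.26*j^4 + 7.8329*j^3 + 4.8302*j^2 - 10.0573*j + 0.6972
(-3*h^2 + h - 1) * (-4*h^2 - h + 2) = 12*h^4 - h^3 - 3*h^2 + 3*h - 2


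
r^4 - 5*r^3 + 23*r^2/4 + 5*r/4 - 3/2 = (r - 3)*(r - 2)*(r - 1/2)*(r + 1/2)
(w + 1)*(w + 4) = w^2 + 5*w + 4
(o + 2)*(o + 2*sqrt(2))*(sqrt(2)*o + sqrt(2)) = sqrt(2)*o^3 + 4*o^2 + 3*sqrt(2)*o^2 + 2*sqrt(2)*o + 12*o + 8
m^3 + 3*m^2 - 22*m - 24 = (m - 4)*(m + 1)*(m + 6)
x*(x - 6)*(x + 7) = x^3 + x^2 - 42*x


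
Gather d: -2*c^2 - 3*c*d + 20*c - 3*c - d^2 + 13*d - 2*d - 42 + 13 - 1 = -2*c^2 + 17*c - d^2 + d*(11 - 3*c) - 30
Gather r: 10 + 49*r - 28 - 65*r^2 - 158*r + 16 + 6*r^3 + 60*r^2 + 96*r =6*r^3 - 5*r^2 - 13*r - 2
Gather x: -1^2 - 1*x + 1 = -x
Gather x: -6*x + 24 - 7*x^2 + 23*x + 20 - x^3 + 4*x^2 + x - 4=-x^3 - 3*x^2 + 18*x + 40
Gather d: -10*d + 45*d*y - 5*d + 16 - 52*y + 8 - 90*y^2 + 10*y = d*(45*y - 15) - 90*y^2 - 42*y + 24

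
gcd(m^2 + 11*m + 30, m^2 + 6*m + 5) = m + 5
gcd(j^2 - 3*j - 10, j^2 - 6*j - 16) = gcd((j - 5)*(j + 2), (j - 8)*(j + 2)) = j + 2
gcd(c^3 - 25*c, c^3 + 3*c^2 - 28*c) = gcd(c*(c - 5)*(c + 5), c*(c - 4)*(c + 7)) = c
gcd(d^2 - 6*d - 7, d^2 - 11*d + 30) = 1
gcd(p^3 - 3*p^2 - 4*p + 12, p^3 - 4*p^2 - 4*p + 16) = p^2 - 4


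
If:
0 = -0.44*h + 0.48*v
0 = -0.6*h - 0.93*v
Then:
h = 0.00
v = 0.00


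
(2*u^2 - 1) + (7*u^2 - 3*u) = 9*u^2 - 3*u - 1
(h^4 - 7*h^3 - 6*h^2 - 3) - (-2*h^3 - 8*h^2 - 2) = h^4 - 5*h^3 + 2*h^2 - 1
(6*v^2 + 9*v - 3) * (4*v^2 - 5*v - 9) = 24*v^4 + 6*v^3 - 111*v^2 - 66*v + 27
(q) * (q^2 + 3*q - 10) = q^3 + 3*q^2 - 10*q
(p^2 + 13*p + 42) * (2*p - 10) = 2*p^3 + 16*p^2 - 46*p - 420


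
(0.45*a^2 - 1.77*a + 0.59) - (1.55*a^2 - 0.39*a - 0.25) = -1.1*a^2 - 1.38*a + 0.84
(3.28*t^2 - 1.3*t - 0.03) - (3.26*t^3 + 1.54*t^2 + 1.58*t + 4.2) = -3.26*t^3 + 1.74*t^2 - 2.88*t - 4.23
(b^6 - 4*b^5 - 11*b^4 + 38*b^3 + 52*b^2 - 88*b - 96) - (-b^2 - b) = b^6 - 4*b^5 - 11*b^4 + 38*b^3 + 53*b^2 - 87*b - 96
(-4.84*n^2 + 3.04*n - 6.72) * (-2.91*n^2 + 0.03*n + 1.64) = 14.0844*n^4 - 8.9916*n^3 + 11.7088*n^2 + 4.784*n - 11.0208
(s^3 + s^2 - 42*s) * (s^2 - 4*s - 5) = s^5 - 3*s^4 - 51*s^3 + 163*s^2 + 210*s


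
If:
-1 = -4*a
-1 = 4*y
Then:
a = 1/4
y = -1/4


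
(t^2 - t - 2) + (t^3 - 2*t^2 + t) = t^3 - t^2 - 2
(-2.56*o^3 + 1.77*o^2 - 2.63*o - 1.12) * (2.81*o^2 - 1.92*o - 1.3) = -7.1936*o^5 + 9.8889*o^4 - 7.4607*o^3 - 0.3986*o^2 + 5.5694*o + 1.456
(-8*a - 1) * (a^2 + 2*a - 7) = -8*a^3 - 17*a^2 + 54*a + 7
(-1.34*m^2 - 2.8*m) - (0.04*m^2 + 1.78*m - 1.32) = -1.38*m^2 - 4.58*m + 1.32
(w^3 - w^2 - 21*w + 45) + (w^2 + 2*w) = w^3 - 19*w + 45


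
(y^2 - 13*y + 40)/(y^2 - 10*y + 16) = (y - 5)/(y - 2)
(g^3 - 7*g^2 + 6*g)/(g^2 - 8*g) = (g^2 - 7*g + 6)/(g - 8)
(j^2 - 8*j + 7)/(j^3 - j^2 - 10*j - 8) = (-j^2 + 8*j - 7)/(-j^3 + j^2 + 10*j + 8)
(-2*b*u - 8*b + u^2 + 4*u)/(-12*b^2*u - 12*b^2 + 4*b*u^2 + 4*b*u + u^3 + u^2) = (u + 4)/(6*b*u + 6*b + u^2 + u)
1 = 1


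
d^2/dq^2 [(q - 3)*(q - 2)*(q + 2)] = 6*q - 6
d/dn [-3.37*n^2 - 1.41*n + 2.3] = -6.74*n - 1.41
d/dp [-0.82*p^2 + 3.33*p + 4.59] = 3.33 - 1.64*p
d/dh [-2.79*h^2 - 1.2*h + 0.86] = -5.58*h - 1.2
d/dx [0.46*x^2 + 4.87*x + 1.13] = 0.92*x + 4.87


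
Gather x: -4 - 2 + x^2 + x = x^2 + x - 6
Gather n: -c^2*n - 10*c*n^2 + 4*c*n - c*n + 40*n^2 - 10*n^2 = n^2*(30 - 10*c) + n*(-c^2 + 3*c)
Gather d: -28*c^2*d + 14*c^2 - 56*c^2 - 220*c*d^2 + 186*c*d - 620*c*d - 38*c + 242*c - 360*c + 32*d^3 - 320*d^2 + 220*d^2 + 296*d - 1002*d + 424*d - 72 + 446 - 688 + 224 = -42*c^2 - 156*c + 32*d^3 + d^2*(-220*c - 100) + d*(-28*c^2 - 434*c - 282) - 90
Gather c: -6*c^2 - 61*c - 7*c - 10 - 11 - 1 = -6*c^2 - 68*c - 22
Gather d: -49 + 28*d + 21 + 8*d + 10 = 36*d - 18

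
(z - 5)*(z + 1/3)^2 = z^3 - 13*z^2/3 - 29*z/9 - 5/9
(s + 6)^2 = s^2 + 12*s + 36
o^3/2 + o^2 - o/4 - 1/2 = (o/2 + 1)*(o - sqrt(2)/2)*(o + sqrt(2)/2)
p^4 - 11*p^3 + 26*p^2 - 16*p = p*(p - 8)*(p - 2)*(p - 1)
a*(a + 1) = a^2 + a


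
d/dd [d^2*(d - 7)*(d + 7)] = 4*d^3 - 98*d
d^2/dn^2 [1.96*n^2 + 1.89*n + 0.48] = 3.92000000000000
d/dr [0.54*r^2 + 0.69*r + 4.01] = 1.08*r + 0.69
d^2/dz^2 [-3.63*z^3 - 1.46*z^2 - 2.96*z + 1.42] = -21.78*z - 2.92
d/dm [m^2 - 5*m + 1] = 2*m - 5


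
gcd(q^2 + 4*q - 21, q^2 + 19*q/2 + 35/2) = q + 7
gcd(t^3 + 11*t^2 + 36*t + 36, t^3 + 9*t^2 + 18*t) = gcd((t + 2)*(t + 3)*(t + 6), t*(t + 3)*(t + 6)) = t^2 + 9*t + 18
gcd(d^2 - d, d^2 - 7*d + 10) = 1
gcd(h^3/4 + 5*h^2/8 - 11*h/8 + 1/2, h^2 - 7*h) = 1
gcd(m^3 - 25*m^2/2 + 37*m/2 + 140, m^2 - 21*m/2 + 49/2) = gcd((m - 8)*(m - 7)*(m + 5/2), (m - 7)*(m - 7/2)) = m - 7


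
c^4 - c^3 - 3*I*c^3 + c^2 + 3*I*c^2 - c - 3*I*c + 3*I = (c - 1)*(c - 3*I)*(c - I)*(c + I)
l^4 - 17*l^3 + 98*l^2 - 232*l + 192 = (l - 8)*(l - 4)*(l - 3)*(l - 2)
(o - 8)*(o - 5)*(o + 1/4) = o^3 - 51*o^2/4 + 147*o/4 + 10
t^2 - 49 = (t - 7)*(t + 7)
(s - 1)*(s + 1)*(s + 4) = s^3 + 4*s^2 - s - 4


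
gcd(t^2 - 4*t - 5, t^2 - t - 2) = t + 1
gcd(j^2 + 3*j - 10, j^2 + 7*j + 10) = j + 5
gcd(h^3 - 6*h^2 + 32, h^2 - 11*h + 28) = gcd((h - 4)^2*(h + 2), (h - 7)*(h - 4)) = h - 4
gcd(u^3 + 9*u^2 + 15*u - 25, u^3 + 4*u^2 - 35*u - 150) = u^2 + 10*u + 25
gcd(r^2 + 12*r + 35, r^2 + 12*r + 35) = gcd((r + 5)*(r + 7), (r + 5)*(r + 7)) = r^2 + 12*r + 35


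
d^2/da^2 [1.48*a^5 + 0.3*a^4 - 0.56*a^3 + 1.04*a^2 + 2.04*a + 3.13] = 29.6*a^3 + 3.6*a^2 - 3.36*a + 2.08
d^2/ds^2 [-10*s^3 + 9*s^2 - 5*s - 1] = 18 - 60*s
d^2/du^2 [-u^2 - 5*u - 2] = -2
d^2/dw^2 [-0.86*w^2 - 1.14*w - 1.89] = -1.72000000000000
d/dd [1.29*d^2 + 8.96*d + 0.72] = 2.58*d + 8.96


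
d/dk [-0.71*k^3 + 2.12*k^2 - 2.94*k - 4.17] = -2.13*k^2 + 4.24*k - 2.94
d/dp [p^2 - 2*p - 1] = 2*p - 2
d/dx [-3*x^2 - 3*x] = -6*x - 3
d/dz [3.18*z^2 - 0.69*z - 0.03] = 6.36*z - 0.69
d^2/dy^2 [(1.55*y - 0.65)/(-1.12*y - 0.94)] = (4.44089209850063e-16*y + 4.8944)/(1.12*y + 0.94)^3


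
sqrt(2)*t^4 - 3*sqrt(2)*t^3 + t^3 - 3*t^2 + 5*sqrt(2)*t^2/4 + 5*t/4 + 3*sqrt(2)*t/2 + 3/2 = (t - 2)*(t - 3/2)*(t + sqrt(2)/2)*(sqrt(2)*t + sqrt(2)/2)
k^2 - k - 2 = (k - 2)*(k + 1)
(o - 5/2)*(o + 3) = o^2 + o/2 - 15/2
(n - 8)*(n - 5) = n^2 - 13*n + 40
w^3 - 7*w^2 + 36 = (w - 6)*(w - 3)*(w + 2)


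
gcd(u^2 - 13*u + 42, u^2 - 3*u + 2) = 1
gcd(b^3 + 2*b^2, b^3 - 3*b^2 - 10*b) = b^2 + 2*b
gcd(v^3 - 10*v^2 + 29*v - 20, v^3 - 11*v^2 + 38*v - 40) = v^2 - 9*v + 20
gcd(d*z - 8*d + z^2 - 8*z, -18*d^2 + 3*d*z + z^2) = 1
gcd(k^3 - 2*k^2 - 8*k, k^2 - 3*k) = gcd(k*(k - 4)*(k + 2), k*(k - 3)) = k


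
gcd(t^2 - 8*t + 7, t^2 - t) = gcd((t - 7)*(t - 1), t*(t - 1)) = t - 1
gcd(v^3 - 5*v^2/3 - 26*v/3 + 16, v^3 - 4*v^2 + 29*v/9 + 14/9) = v - 2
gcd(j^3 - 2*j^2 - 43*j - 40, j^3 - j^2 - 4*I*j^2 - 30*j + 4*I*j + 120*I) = j + 5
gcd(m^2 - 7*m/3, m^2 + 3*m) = m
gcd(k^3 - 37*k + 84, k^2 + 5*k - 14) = k + 7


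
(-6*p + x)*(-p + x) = 6*p^2 - 7*p*x + x^2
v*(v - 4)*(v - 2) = v^3 - 6*v^2 + 8*v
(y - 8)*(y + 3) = y^2 - 5*y - 24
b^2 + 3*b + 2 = (b + 1)*(b + 2)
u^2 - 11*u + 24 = (u - 8)*(u - 3)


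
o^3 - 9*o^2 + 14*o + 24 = (o - 6)*(o - 4)*(o + 1)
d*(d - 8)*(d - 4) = d^3 - 12*d^2 + 32*d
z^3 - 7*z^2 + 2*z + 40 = (z - 5)*(z - 4)*(z + 2)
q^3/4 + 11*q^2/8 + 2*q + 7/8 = (q/4 + 1/4)*(q + 1)*(q + 7/2)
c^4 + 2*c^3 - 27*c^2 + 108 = (c - 3)^2*(c + 2)*(c + 6)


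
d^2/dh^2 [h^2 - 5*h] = 2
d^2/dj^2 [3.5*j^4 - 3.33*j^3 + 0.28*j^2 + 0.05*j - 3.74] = 42.0*j^2 - 19.98*j + 0.56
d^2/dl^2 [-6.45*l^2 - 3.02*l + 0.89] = -12.9000000000000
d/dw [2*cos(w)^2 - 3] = -2*sin(2*w)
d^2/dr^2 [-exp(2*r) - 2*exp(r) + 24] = (-4*exp(r) - 2)*exp(r)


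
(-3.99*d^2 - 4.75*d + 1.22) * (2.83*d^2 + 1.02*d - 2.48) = -11.2917*d^4 - 17.5123*d^3 + 8.5028*d^2 + 13.0244*d - 3.0256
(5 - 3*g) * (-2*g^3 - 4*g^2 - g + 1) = 6*g^4 + 2*g^3 - 17*g^2 - 8*g + 5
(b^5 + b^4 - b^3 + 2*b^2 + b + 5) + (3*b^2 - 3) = b^5 + b^4 - b^3 + 5*b^2 + b + 2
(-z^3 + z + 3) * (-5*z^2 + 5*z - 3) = 5*z^5 - 5*z^4 - 2*z^3 - 10*z^2 + 12*z - 9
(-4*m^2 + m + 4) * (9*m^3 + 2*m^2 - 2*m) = -36*m^5 + m^4 + 46*m^3 + 6*m^2 - 8*m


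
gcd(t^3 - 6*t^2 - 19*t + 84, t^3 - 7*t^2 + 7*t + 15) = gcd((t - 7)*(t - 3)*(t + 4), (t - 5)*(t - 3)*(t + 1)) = t - 3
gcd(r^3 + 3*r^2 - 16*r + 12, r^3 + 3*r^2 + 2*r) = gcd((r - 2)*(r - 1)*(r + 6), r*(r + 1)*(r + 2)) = 1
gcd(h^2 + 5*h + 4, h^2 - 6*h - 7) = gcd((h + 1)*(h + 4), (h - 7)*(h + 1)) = h + 1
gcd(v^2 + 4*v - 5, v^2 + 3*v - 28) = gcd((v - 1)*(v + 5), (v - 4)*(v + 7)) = 1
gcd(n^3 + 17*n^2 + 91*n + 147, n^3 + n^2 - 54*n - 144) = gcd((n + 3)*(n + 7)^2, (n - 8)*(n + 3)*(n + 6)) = n + 3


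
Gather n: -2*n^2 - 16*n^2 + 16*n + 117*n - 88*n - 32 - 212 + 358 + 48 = -18*n^2 + 45*n + 162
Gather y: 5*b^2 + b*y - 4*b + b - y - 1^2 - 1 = 5*b^2 - 3*b + y*(b - 1) - 2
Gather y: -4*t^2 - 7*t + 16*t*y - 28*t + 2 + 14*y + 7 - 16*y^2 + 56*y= -4*t^2 - 35*t - 16*y^2 + y*(16*t + 70) + 9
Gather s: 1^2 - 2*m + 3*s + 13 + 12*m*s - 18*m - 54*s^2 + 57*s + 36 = -20*m - 54*s^2 + s*(12*m + 60) + 50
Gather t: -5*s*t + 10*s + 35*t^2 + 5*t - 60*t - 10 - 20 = 10*s + 35*t^2 + t*(-5*s - 55) - 30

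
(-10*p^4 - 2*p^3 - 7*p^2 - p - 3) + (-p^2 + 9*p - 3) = -10*p^4 - 2*p^3 - 8*p^2 + 8*p - 6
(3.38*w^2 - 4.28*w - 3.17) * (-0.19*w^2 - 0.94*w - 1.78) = -0.6422*w^4 - 2.364*w^3 - 1.3909*w^2 + 10.5982*w + 5.6426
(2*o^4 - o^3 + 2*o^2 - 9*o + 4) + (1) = 2*o^4 - o^3 + 2*o^2 - 9*o + 5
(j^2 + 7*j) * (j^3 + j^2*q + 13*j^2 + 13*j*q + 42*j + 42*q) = j^5 + j^4*q + 20*j^4 + 20*j^3*q + 133*j^3 + 133*j^2*q + 294*j^2 + 294*j*q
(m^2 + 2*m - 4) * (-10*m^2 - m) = -10*m^4 - 21*m^3 + 38*m^2 + 4*m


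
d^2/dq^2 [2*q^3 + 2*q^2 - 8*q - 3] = 12*q + 4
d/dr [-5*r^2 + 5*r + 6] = 5 - 10*r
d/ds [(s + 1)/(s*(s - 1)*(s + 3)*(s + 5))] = (-3*s^4 - 18*s^3 - 28*s^2 - 14*s + 15)/(s^2*(s^6 + 14*s^5 + 63*s^4 + 68*s^3 - 161*s^2 - 210*s + 225))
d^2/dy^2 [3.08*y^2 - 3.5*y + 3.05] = 6.16000000000000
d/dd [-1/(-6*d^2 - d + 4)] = (-12*d - 1)/(6*d^2 + d - 4)^2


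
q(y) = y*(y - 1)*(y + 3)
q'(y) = y*(y - 1) + y*(y + 3) + (y - 1)*(y + 3) = 3*y^2 + 4*y - 3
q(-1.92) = 6.05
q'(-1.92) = 0.38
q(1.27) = 1.46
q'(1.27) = 6.92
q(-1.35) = 5.23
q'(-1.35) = -2.93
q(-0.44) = 1.62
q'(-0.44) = -4.18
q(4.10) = 90.24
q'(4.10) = 63.83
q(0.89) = -0.38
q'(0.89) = 2.94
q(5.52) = 212.58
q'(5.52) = 110.49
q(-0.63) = 2.43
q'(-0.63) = -4.33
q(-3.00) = 0.00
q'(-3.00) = 12.00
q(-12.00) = -1404.00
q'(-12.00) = 381.00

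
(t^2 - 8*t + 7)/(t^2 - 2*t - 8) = (-t^2 + 8*t - 7)/(-t^2 + 2*t + 8)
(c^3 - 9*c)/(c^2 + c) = (c^2 - 9)/(c + 1)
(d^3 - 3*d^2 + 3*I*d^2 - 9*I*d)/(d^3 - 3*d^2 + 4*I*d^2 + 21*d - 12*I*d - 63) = d*(d + 3*I)/(d^2 + 4*I*d + 21)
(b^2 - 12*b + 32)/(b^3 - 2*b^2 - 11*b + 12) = (b - 8)/(b^2 + 2*b - 3)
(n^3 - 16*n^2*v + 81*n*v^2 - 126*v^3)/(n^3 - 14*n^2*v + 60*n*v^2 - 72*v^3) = (n^2 - 10*n*v + 21*v^2)/(n^2 - 8*n*v + 12*v^2)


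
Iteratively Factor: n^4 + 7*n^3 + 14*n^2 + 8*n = (n + 1)*(n^3 + 6*n^2 + 8*n) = (n + 1)*(n + 2)*(n^2 + 4*n) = (n + 1)*(n + 2)*(n + 4)*(n)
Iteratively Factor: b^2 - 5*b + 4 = (b - 1)*(b - 4)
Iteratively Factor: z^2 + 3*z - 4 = (z + 4)*(z - 1)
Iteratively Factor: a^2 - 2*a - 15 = (a - 5)*(a + 3)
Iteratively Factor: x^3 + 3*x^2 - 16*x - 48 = (x - 4)*(x^2 + 7*x + 12) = (x - 4)*(x + 3)*(x + 4)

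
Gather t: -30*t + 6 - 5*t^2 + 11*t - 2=-5*t^2 - 19*t + 4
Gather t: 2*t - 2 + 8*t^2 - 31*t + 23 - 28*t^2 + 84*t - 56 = -20*t^2 + 55*t - 35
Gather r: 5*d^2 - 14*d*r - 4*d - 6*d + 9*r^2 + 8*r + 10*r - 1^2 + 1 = 5*d^2 - 10*d + 9*r^2 + r*(18 - 14*d)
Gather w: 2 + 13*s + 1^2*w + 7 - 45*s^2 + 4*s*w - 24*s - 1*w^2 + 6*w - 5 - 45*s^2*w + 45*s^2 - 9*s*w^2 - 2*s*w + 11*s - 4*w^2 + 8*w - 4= w^2*(-9*s - 5) + w*(-45*s^2 + 2*s + 15)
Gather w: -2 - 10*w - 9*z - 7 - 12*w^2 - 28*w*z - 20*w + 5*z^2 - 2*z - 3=-12*w^2 + w*(-28*z - 30) + 5*z^2 - 11*z - 12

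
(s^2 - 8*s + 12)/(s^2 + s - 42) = (s - 2)/(s + 7)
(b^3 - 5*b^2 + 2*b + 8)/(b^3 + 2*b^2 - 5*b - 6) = (b - 4)/(b + 3)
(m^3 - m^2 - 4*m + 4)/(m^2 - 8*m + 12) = (m^2 + m - 2)/(m - 6)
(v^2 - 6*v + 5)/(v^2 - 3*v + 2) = (v - 5)/(v - 2)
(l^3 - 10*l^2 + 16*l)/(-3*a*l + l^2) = (-l^2 + 10*l - 16)/(3*a - l)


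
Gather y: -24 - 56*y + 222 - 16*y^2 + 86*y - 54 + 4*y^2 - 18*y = -12*y^2 + 12*y + 144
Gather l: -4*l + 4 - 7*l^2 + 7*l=-7*l^2 + 3*l + 4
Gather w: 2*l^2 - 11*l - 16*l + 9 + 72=2*l^2 - 27*l + 81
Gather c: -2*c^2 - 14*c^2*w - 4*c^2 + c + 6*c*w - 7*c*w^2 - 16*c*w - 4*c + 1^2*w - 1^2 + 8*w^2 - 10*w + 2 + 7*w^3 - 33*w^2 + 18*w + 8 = c^2*(-14*w - 6) + c*(-7*w^2 - 10*w - 3) + 7*w^3 - 25*w^2 + 9*w + 9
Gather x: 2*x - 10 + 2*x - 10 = 4*x - 20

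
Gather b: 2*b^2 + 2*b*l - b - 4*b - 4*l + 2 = 2*b^2 + b*(2*l - 5) - 4*l + 2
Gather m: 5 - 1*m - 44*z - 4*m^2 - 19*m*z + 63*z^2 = -4*m^2 + m*(-19*z - 1) + 63*z^2 - 44*z + 5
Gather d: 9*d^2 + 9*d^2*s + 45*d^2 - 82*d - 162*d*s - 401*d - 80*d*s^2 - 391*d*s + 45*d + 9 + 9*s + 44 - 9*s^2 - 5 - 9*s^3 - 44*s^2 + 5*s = d^2*(9*s + 54) + d*(-80*s^2 - 553*s - 438) - 9*s^3 - 53*s^2 + 14*s + 48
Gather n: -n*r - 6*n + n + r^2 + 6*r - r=n*(-r - 5) + r^2 + 5*r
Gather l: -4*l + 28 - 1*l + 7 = 35 - 5*l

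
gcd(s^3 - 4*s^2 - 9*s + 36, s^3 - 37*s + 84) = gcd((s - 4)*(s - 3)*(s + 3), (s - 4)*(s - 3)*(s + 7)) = s^2 - 7*s + 12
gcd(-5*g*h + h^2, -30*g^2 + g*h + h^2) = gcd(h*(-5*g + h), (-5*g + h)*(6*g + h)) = 5*g - h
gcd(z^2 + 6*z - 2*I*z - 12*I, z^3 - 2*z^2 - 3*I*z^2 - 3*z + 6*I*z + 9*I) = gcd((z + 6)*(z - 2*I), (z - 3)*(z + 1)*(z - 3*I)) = 1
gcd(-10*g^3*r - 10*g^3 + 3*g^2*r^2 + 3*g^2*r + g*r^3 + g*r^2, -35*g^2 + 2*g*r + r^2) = 1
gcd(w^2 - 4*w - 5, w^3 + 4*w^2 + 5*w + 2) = w + 1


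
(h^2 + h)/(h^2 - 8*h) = (h + 1)/(h - 8)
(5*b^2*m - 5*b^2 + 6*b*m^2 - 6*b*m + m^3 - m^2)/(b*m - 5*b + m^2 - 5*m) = (5*b*m - 5*b + m^2 - m)/(m - 5)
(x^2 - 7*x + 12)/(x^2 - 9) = (x - 4)/(x + 3)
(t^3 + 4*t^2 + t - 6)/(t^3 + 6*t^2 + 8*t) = (t^2 + 2*t - 3)/(t*(t + 4))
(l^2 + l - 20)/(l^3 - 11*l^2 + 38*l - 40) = (l + 5)/(l^2 - 7*l + 10)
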